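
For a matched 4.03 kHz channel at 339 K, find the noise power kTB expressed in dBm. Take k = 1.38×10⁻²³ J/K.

P_n = kTB = 1.38×10⁻²³ × 339 × 4.03×10³ = 1.89×10⁻¹⁷ W
In dBm: 10 log₁₀(1.89×10⁻¹⁷ / 10⁻³) = −137.2 dBm

−137.2 dBm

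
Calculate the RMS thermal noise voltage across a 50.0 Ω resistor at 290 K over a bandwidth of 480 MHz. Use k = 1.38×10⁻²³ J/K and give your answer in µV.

V_n = √(4kTRB)
4kTRB = 4 × 1.38×10⁻²³ × 290 × 5.00×10¹ × 4.80×10⁸ = 3.84×10⁻¹⁰ V²
V_n = √(3.84×10⁻¹⁰) = 1.96×10⁻⁵ V = 19.6 µV

19.6 µV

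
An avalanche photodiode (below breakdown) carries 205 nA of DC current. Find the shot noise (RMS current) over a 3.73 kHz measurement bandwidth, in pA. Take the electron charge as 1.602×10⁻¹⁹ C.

I_n = √(2qI·B)
2qI·B = 2 × 1.602×10⁻¹⁹ × 2.05×10⁻⁷ × 3.73×10³ = 2.45×10⁻²² A²
I_n = √(2.45×10⁻²²) = 1.57×10⁻¹¹ A = 15.7 pA

15.7 pA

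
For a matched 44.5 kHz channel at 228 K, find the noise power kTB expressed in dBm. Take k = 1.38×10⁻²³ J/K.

−128.5 dBm

P_n = kTB = 1.38×10⁻²³ × 228 × 4.45×10⁴ = 1.40×10⁻¹⁶ W
In dBm: 10 log₁₀(1.40×10⁻¹⁶ / 10⁻³) = −128.5 dBm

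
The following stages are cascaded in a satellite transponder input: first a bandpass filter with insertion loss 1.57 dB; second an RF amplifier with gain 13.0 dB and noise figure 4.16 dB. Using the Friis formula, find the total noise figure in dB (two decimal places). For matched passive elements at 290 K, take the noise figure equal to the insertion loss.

5.73 dB

Convert to linear (a loss of L dB is a gain of −L dB): F_i = 10^(NF_i/10), G_i = 10^(G_i,dB/10)
  Stage 1: F_1 = 10^(1.57/10) = 1.435, G_1 = 10^(−1.57/10) = 0.6966
  Stage 2: F_2 = 10^(4.16/10) = 2.606, G_2 = 10^(13.0/10) = 19.95
Friis cascade:
  F = 1.435 + (2.606 − 1)/0.6966 = 3.741
NF = 10 log₁₀(3.741) = 5.73 dB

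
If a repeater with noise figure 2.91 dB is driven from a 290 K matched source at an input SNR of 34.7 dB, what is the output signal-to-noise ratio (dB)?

By definition F = SNR_in/SNR_out, so in dB: SNR_out = SNR_in − NF
SNR_out = 34.7 − 2.91 = 31.79 dB

31.79 dB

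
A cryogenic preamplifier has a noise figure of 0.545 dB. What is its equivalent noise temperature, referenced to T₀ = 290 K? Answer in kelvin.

38.8 K

F = 10^(0.545/10) = 1.1337
T_e = (F − 1)·T₀ = (1.1337 − 1) × 290 = 38.8 K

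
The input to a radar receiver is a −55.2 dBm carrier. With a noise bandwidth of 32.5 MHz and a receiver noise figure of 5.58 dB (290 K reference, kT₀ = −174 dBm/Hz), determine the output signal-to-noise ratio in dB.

Noise floor: N = −174 + 10 log₁₀(B) + NF
10 log₁₀(3.25×10⁷) = 75.12 dB
N = −174 + 75.12 + 5.58 = −93.30 dBm
SNR = P_sig − N = −55.2 − (−93.30) = 38.10 dB → 38.1 dB

38.1 dB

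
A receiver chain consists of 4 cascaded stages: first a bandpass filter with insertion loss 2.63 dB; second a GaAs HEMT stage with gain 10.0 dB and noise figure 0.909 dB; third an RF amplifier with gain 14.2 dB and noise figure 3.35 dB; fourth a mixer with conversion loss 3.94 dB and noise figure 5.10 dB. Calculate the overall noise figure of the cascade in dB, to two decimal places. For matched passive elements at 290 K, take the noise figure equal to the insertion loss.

Convert to linear (a loss of L dB is a gain of −L dB): F_i = 10^(NF_i/10), G_i = 10^(G_i,dB/10)
  Stage 1: F_1 = 10^(2.63/10) = 1.832, G_1 = 10^(−2.63/10) = 0.5458
  Stage 2: F_2 = 10^(0.909/10) = 1.233, G_2 = 10^(10.0/10) = 10.00
  Stage 3: F_3 = 10^(3.35/10) = 2.163, G_3 = 10^(14.2/10) = 26.30
  Stage 4: F_4 = 10^(5.10/10) = 3.236, G_4 = 10^(−3.94/10) = 0.4036
Friis cascade:
  F = 1.832 + (1.233 − 1)/0.5458 + (2.163 − 1)/5.458 + (3.236 − 1)/143.5 = 2.488
NF = 10 log₁₀(2.488) = 3.96 dB

3.96 dB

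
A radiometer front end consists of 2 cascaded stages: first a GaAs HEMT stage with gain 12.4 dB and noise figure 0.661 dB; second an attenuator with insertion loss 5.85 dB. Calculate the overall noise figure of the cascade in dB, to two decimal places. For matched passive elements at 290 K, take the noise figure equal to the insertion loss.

1.23 dB

Convert to linear (a loss of L dB is a gain of −L dB): F_i = 10^(NF_i/10), G_i = 10^(G_i,dB/10)
  Stage 1: F_1 = 10^(0.661/10) = 1.164, G_1 = 10^(12.4/10) = 17.38
  Stage 2: F_2 = 10^(5.85/10) = 3.846, G_2 = 10^(−5.85/10) = 0.2600
Friis cascade:
  F = 1.164 + (3.846 − 1)/17.38 = 1.328
NF = 10 log₁₀(1.328) = 1.23 dB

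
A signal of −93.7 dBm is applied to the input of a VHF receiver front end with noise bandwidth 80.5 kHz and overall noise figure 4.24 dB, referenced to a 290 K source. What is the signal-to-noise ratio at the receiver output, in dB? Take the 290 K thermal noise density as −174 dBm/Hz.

27.0 dB

Noise floor: N = −174 + 10 log₁₀(B) + NF
10 log₁₀(8.05×10⁴) = 49.06 dB
N = −174 + 49.06 + 4.24 = −120.70 dBm
SNR = P_sig − N = −93.7 − (−120.70) = 27.00 dB → 27.0 dB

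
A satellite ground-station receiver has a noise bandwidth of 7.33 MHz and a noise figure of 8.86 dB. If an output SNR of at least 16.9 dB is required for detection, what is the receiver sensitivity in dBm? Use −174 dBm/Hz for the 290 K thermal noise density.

−79.6 dBm

Sensitivity = −174 + 10 log₁₀(B) + NF + SNR_min
= −174 + 68.65 + 8.86 + 16.9
= −79.59 dBm → −79.6 dBm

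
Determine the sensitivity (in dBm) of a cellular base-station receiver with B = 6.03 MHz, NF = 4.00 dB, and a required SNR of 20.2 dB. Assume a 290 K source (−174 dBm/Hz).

−82.0 dBm

Sensitivity = −174 + 10 log₁₀(B) + NF + SNR_min
= −174 + 67.8 + 4.00 + 20.2
= −82.00 dBm → −82.0 dBm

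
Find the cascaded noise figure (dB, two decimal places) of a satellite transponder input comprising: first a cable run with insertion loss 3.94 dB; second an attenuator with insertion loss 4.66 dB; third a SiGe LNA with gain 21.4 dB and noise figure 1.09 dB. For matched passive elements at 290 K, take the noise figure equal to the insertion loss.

Convert to linear (a loss of L dB is a gain of −L dB): F_i = 10^(NF_i/10), G_i = 10^(G_i,dB/10)
  Stage 1: F_1 = 10^(3.94/10) = 2.477, G_1 = 10^(−3.94/10) = 0.4036
  Stage 2: F_2 = 10^(4.66/10) = 2.924, G_2 = 10^(−4.66/10) = 0.3420
  Stage 3: F_3 = 10^(1.09/10) = 1.285, G_3 = 10^(21.4/10) = 138.0
Friis cascade:
  F = 2.477 + (2.924 − 1)/0.4036 + (1.285 − 1)/0.1380 = 9.311
NF = 10 log₁₀(9.311) = 9.69 dB

9.69 dB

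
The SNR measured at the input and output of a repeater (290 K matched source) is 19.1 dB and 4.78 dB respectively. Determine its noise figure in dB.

14.32 dB

NF (dB) = SNR_in(dB) − SNR_out(dB) when the source is at T₀
NF = 19.1 − 4.78 = 14.32 dB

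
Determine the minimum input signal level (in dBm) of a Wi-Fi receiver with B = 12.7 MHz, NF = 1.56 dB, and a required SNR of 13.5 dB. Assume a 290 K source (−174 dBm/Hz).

Sensitivity = −174 + 10 log₁₀(B) + NF + SNR_min
= −174 + 71.04 + 1.56 + 13.5
= −87.90 dBm → −87.9 dBm

−87.9 dBm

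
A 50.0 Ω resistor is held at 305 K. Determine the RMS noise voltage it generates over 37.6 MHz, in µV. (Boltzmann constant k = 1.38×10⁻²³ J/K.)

V_n = √(4kTRB)
4kTRB = 4 × 1.38×10⁻²³ × 305 × 5.00×10¹ × 3.76×10⁷ = 3.17×10⁻¹¹ V²
V_n = √(3.17×10⁻¹¹) = 5.63×10⁻⁶ V = 5.63 µV

5.63 µV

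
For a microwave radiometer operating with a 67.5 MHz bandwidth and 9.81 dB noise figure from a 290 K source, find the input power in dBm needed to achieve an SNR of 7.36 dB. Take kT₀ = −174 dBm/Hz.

−78.5 dBm

Sensitivity = −174 + 10 log₁₀(B) + NF + SNR_min
= −174 + 78.29 + 9.81 + 7.36
= −78.54 dBm → −78.5 dBm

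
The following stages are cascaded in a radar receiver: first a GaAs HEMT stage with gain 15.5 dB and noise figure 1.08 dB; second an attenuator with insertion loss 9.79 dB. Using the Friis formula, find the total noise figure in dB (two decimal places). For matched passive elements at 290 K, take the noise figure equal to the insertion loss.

1.83 dB

Convert to linear (a loss of L dB is a gain of −L dB): F_i = 10^(NF_i/10), G_i = 10^(G_i,dB/10)
  Stage 1: F_1 = 10^(1.08/10) = 1.282, G_1 = 10^(15.5/10) = 35.48
  Stage 2: F_2 = 10^(9.79/10) = 9.528, G_2 = 10^(−9.79/10) = 0.1050
Friis cascade:
  F = 1.282 + (9.528 − 1)/35.48 = 1.523
NF = 10 log₁₀(1.523) = 1.83 dB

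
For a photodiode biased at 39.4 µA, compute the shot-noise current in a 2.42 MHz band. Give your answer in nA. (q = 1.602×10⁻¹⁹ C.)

I_n = √(2qI·B)
2qI·B = 2 × 1.602×10⁻¹⁹ × 3.94×10⁻⁵ × 2.42×10⁶ = 3.05×10⁻¹⁷ A²
I_n = √(3.05×10⁻¹⁷) = 5.53×10⁻⁹ A = 5.53 nA

5.53 nA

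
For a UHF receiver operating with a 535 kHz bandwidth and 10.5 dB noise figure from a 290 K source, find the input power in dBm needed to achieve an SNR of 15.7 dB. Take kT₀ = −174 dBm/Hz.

−90.5 dBm

Sensitivity = −174 + 10 log₁₀(B) + NF + SNR_min
= −174 + 57.28 + 10.5 + 15.7
= −90.52 dBm → −90.5 dBm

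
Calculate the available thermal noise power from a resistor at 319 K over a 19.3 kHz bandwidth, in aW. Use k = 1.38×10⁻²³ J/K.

P_n = kTB = 1.38×10⁻²³ × 319 × 1.93×10⁴ = 8.50×10⁻¹⁷ W = 85.0 aW

85.0 aW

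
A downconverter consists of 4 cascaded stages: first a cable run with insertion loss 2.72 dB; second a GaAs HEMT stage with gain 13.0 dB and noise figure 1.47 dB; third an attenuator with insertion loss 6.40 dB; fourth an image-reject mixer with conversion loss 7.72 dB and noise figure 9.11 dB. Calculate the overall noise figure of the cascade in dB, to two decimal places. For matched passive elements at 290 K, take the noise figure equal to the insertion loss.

Convert to linear (a loss of L dB is a gain of −L dB): F_i = 10^(NF_i/10), G_i = 10^(G_i,dB/10)
  Stage 1: F_1 = 10^(2.72/10) = 1.871, G_1 = 10^(−2.72/10) = 0.5346
  Stage 2: F_2 = 10^(1.47/10) = 1.403, G_2 = 10^(13.0/10) = 19.95
  Stage 3: F_3 = 10^(6.40/10) = 4.365, G_3 = 10^(−6.40/10) = 0.2291
  Stage 4: F_4 = 10^(9.11/10) = 8.147, G_4 = 10^(−7.72/10) = 0.1690
Friis cascade:
  F = 1.871 + (1.403 − 1)/0.5346 + (4.365 − 1)/10.67 + (8.147 − 1)/2.443 = 5.865
NF = 10 log₁₀(5.865) = 7.68 dB

7.68 dB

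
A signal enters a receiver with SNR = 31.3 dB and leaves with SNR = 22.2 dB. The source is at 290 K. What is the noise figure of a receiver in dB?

NF (dB) = SNR_in(dB) − SNR_out(dB) when the source is at T₀
NF = 31.3 − 22.2 = 9.1 dB

9.1 dB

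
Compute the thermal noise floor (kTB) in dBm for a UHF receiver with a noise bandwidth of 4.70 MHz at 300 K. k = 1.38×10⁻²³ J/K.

−107.1 dBm

P_n = kTB = 1.38×10⁻²³ × 300 × 4.70×10⁶ = 1.95×10⁻¹⁴ W
In dBm: 10 log₁₀(1.95×10⁻¹⁴ / 10⁻³) = −107.1 dBm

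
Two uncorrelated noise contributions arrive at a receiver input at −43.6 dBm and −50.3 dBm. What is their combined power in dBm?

Convert to linear, add, convert back:
P₁ = 4.37×10⁻⁸ W, P₂ = 9.33×10⁻⁹ W
P_tot = 5.30×10⁻⁸ W → 10 log₁₀(P_tot / 10⁻³) = −42.8 dBm

−42.8 dBm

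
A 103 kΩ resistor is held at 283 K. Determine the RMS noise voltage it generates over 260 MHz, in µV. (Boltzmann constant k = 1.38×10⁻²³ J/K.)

V_n = √(4kTRB)
4kTRB = 4 × 1.38×10⁻²³ × 283 × 1.03×10⁵ × 2.60×10⁸ = 4.18×10⁻⁷ V²
V_n = √(4.18×10⁻⁷) = 6.47×10⁻⁴ V = 647 µV

647 µV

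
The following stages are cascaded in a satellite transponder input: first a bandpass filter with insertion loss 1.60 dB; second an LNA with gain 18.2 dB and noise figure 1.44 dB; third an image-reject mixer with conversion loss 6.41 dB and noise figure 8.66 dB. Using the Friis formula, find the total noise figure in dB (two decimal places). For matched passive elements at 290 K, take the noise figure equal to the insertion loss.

3.33 dB

Convert to linear (a loss of L dB is a gain of −L dB): F_i = 10^(NF_i/10), G_i = 10^(G_i,dB/10)
  Stage 1: F_1 = 10^(1.60/10) = 1.445, G_1 = 10^(−1.60/10) = 0.6918
  Stage 2: F_2 = 10^(1.44/10) = 1.393, G_2 = 10^(18.2/10) = 66.07
  Stage 3: F_3 = 10^(8.66/10) = 7.345, G_3 = 10^(−6.41/10) = 0.2286
Friis cascade:
  F = 1.445 + (1.393 − 1)/0.6918 + (7.345 − 1)/45.71 = 2.153
NF = 10 log₁₀(2.153) = 3.33 dB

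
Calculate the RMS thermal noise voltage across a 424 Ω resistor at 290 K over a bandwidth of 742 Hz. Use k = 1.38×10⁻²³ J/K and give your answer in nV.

71.0 nV

V_n = √(4kTRB)
4kTRB = 4 × 1.38×10⁻²³ × 290 × 4.24×10² × 7.42×10² = 5.04×10⁻¹⁵ V²
V_n = √(5.04×10⁻¹⁵) = 7.10×10⁻⁸ V = 71.0 nV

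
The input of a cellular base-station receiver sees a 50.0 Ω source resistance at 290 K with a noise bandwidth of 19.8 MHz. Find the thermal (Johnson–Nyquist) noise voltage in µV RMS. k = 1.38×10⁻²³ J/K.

3.98 µV

V_n = √(4kTRB)
4kTRB = 4 × 1.38×10⁻²³ × 290 × 5.00×10¹ × 1.98×10⁷ = 1.58×10⁻¹¹ V²
V_n = √(1.58×10⁻¹¹) = 3.98×10⁻⁶ V = 3.98 µV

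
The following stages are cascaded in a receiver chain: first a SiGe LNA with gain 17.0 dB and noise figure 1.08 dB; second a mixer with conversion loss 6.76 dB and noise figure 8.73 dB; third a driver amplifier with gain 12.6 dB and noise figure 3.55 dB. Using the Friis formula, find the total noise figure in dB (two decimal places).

1.85 dB

Convert to linear (a loss of L dB is a gain of −L dB): F_i = 10^(NF_i/10), G_i = 10^(G_i,dB/10)
  Stage 1: F_1 = 10^(1.08/10) = 1.282, G_1 = 10^(17.0/10) = 50.12
  Stage 2: F_2 = 10^(8.73/10) = 7.464, G_2 = 10^(−6.76/10) = 0.2109
  Stage 3: F_3 = 10^(3.55/10) = 2.265, G_3 = 10^(12.6/10) = 18.20
Friis cascade:
  F = 1.282 + (7.464 − 1)/50.12 + (2.265 − 1)/10.57 = 1.531
NF = 10 log₁₀(1.531) = 1.85 dB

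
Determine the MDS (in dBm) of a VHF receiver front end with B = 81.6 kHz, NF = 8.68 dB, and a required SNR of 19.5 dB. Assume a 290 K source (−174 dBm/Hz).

−96.7 dBm

Sensitivity = −174 + 10 log₁₀(B) + NF + SNR_min
= −174 + 49.12 + 8.68 + 19.5
= −96.70 dBm → −96.7 dBm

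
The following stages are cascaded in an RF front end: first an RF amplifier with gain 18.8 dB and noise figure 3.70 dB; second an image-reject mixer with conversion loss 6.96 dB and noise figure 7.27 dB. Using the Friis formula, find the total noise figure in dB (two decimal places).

Convert to linear (a loss of L dB is a gain of −L dB): F_i = 10^(NF_i/10), G_i = 10^(G_i,dB/10)
  Stage 1: F_1 = 10^(3.70/10) = 2.344, G_1 = 10^(18.8/10) = 75.86
  Stage 2: F_2 = 10^(7.27/10) = 5.333, G_2 = 10^(−6.96/10) = 0.2014
Friis cascade:
  F = 2.344 + (5.333 − 1)/75.86 = 2.401
NF = 10 log₁₀(2.401) = 3.80 dB

3.80 dB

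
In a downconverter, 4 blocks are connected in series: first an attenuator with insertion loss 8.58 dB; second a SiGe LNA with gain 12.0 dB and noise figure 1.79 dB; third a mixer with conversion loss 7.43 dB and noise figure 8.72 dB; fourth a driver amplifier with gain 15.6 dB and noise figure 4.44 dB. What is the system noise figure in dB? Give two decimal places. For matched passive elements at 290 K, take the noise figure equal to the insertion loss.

Convert to linear (a loss of L dB is a gain of −L dB): F_i = 10^(NF_i/10), G_i = 10^(G_i,dB/10)
  Stage 1: F_1 = 10^(8.58/10) = 7.211, G_1 = 10^(−8.58/10) = 0.1387
  Stage 2: F_2 = 10^(1.79/10) = 1.510, G_2 = 10^(12.0/10) = 15.85
  Stage 3: F_3 = 10^(8.72/10) = 7.447, G_3 = 10^(−7.43/10) = 0.1807
  Stage 4: F_4 = 10^(4.44/10) = 2.780, G_4 = 10^(15.6/10) = 36.31
Friis cascade:
  F = 7.211 + (1.510 − 1)/0.1387 + (7.447 − 1)/2.198 + (2.780 − 1)/0.3972 = 18.30
NF = 10 log₁₀(18.30) = 12.63 dB

12.63 dB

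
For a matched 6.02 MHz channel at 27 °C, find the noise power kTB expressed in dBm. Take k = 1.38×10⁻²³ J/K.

T = 27 °C + 273.15 = 300.15 K
P_n = kTB = 1.38×10⁻²³ × 300.15 × 6.02×10⁶ = 2.49×10⁻¹⁴ W
In dBm: 10 log₁₀(2.49×10⁻¹⁴ / 10⁻³) = −106.0 dBm

−106.0 dBm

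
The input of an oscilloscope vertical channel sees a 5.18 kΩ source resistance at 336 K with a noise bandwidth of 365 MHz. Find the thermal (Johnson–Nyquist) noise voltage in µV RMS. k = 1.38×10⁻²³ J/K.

187 µV

V_n = √(4kTRB)
4kTRB = 4 × 1.38×10⁻²³ × 336 × 5.18×10³ × 3.65×10⁸ = 3.51×10⁻⁸ V²
V_n = √(3.51×10⁻⁸) = 1.87×10⁻⁴ V = 187 µV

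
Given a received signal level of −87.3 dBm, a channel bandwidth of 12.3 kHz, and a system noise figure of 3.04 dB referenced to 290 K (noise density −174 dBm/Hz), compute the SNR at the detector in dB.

Noise floor: N = −174 + 10 log₁₀(B) + NF
10 log₁₀(1.23×10⁴) = 40.9 dB
N = −174 + 40.9 + 3.04 = −130.06 dBm
SNR = P_sig − N = −87.3 − (−130.06) = 42.76 dB → 42.8 dB

42.8 dB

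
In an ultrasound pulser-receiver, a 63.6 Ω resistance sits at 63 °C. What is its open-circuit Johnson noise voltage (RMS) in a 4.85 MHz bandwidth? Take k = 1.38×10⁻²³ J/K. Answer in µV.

T = 63 °C + 273.15 = 336.15 K
V_n = √(4kTRB)
4kTRB = 4 × 1.38×10⁻²³ × 336.15 × 6.36×10¹ × 4.85×10⁶ = 5.72×10⁻¹² V²
V_n = √(5.72×10⁻¹²) = 2.39×10⁻⁶ V = 2.39 µV

2.39 µV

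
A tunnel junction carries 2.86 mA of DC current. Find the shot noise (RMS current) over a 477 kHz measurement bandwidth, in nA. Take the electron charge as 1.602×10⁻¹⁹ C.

20.9 nA

I_n = √(2qI·B)
2qI·B = 2 × 1.602×10⁻¹⁹ × 2.86×10⁻³ × 4.77×10⁵ = 4.37×10⁻¹⁶ A²
I_n = √(4.37×10⁻¹⁶) = 2.09×10⁻⁸ A = 20.9 nA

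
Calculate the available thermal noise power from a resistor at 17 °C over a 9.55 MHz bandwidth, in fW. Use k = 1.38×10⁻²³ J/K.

38.2 fW

T = 17 °C + 273.15 = 290.15 K
P_n = kTB = 1.38×10⁻²³ × 290.15 × 9.55×10⁶ = 3.82×10⁻¹⁴ W = 38.2 fW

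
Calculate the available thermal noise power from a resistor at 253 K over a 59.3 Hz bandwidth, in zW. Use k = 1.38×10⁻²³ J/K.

P_n = kTB = 1.38×10⁻²³ × 253 × 5.93×10¹ = 2.07×10⁻¹⁹ W = 207 zW

207 zW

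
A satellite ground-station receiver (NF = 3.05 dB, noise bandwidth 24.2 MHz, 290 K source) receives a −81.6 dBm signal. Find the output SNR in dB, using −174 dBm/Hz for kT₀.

Noise floor: N = −174 + 10 log₁₀(B) + NF
10 log₁₀(2.42×10⁷) = 73.84 dB
N = −174 + 73.84 + 3.05 = −97.11 dBm
SNR = P_sig − N = −81.6 − (−97.11) = 15.51 dB → 15.5 dB

15.5 dB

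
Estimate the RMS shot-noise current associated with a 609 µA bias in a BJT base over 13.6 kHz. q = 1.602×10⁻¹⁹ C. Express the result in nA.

I_n = √(2qI·B)
2qI·B = 2 × 1.602×10⁻¹⁹ × 6.09×10⁻⁴ × 1.36×10⁴ = 2.65×10⁻¹⁸ A²
I_n = √(2.65×10⁻¹⁸) = 1.63×10⁻⁹ A = 1.63 nA

1.63 nA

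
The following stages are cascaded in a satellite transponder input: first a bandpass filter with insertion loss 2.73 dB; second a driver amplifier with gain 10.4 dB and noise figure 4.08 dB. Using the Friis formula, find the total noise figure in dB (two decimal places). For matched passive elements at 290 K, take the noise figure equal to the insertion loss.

6.81 dB

Convert to linear (a loss of L dB is a gain of −L dB): F_i = 10^(NF_i/10), G_i = 10^(G_i,dB/10)
  Stage 1: F_1 = 10^(2.73/10) = 1.875, G_1 = 10^(−2.73/10) = 0.5333
  Stage 2: F_2 = 10^(4.08/10) = 2.559, G_2 = 10^(10.4/10) = 10.96
Friis cascade:
  F = 1.875 + (2.559 − 1)/0.5333 = 4.797
NF = 10 log₁₀(4.797) = 6.81 dB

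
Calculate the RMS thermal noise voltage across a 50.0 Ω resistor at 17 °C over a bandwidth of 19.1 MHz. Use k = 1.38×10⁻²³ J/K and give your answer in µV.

T = 17 °C + 273.15 = 290.15 K
V_n = √(4kTRB)
4kTRB = 4 × 1.38×10⁻²³ × 290.15 × 5.00×10¹ × 1.91×10⁷ = 1.53×10⁻¹¹ V²
V_n = √(1.53×10⁻¹¹) = 3.91×10⁻⁶ V = 3.91 µV

3.91 µV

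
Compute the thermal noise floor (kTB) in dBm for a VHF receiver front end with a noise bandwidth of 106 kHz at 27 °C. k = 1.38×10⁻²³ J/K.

−123.6 dBm

T = 27 °C + 273.15 = 300.15 K
P_n = kTB = 1.38×10⁻²³ × 300.15 × 1.06×10⁵ = 4.39×10⁻¹⁶ W
In dBm: 10 log₁₀(4.39×10⁻¹⁶ / 10⁻³) = −123.6 dBm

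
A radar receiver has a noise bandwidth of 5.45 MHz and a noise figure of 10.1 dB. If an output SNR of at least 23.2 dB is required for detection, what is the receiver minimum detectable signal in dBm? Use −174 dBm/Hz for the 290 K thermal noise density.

−73.3 dBm

Sensitivity = −174 + 10 log₁₀(B) + NF + SNR_min
= −174 + 67.36 + 10.1 + 23.2
= −73.34 dBm → −73.3 dBm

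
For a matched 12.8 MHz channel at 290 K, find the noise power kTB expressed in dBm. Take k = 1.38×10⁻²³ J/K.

P_n = kTB = 1.38×10⁻²³ × 290 × 1.28×10⁷ = 5.12×10⁻¹⁴ W
In dBm: 10 log₁₀(5.12×10⁻¹⁴ / 10⁻³) = −102.9 dBm

−102.9 dBm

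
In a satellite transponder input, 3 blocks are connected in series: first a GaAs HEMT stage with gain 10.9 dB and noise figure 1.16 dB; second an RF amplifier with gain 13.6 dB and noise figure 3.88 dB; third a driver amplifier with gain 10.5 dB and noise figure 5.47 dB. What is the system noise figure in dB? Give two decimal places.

1.56 dB

Convert to linear (a loss of L dB is a gain of −L dB): F_i = 10^(NF_i/10), G_i = 10^(G_i,dB/10)
  Stage 1: F_1 = 10^(1.16/10) = 1.306, G_1 = 10^(10.9/10) = 12.30
  Stage 2: F_2 = 10^(3.88/10) = 2.443, G_2 = 10^(13.6/10) = 22.91
  Stage 3: F_3 = 10^(5.47/10) = 3.524, G_3 = 10^(10.5/10) = 11.22
Friis cascade:
  F = 1.306 + (2.443 − 1)/12.30 + (3.524 − 1)/281.8 = 1.432
NF = 10 log₁₀(1.432) = 1.56 dB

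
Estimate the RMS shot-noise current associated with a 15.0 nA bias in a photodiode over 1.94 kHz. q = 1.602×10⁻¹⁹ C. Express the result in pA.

3.05 pA

I_n = √(2qI·B)
2qI·B = 2 × 1.602×10⁻¹⁹ × 1.50×10⁻⁸ × 1.94×10³ = 9.32×10⁻²⁴ A²
I_n = √(9.32×10⁻²⁴) = 3.05×10⁻¹² A = 3.05 pA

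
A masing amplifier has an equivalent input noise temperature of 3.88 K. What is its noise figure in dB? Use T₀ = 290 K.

0.058 dB

F = 1 + T_e/T₀ = 1 + 3.88/290 = 1.01338
NF = 10 log₁₀(1.01338) = 0.058 dB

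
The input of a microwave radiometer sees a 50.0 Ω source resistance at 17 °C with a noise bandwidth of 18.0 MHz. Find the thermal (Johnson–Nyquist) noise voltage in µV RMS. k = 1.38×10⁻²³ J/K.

T = 17 °C + 273.15 = 290.15 K
V_n = √(4kTRB)
4kTRB = 4 × 1.38×10⁻²³ × 290.15 × 5.00×10¹ × 1.80×10⁷ = 1.44×10⁻¹¹ V²
V_n = √(1.44×10⁻¹¹) = 3.80×10⁻⁶ V = 3.80 µV

3.80 µV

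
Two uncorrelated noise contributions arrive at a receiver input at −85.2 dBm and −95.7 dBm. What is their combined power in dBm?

−84.8 dBm

Convert to linear, add, convert back:
P₁ = 3.02×10⁻¹² W, P₂ = 2.69×10⁻¹³ W
P_tot = 3.29×10⁻¹² W → 10 log₁₀(P_tot / 10⁻³) = −84.8 dBm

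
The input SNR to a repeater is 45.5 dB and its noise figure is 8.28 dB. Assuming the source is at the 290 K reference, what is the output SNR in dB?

37.22 dB

By definition F = SNR_in/SNR_out, so in dB: SNR_out = SNR_in − NF
SNR_out = 45.5 − 8.28 = 37.22 dB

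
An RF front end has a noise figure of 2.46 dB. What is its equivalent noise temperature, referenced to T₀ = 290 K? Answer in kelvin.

F = 10^(2.46/10) = 1.76198
T_e = (F − 1)·T₀ = (1.76198 − 1) × 290 = 221 K

221 K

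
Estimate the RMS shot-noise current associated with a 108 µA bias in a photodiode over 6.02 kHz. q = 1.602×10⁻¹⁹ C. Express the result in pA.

I_n = √(2qI·B)
2qI·B = 2 × 1.602×10⁻¹⁹ × 1.08×10⁻⁴ × 6.02×10³ = 2.08×10⁻¹⁹ A²
I_n = √(2.08×10⁻¹⁹) = 4.56×10⁻¹⁰ A = 456 pA

456 pA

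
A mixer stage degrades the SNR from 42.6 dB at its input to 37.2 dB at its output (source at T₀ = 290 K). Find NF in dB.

5.4 dB

NF (dB) = SNR_in(dB) − SNR_out(dB) when the source is at T₀
NF = 42.6 − 37.2 = 5.4 dB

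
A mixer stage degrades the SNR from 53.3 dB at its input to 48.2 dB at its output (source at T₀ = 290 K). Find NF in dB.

NF (dB) = SNR_in(dB) − SNR_out(dB) when the source is at T₀
NF = 53.3 − 48.2 = 5.1 dB

5.1 dB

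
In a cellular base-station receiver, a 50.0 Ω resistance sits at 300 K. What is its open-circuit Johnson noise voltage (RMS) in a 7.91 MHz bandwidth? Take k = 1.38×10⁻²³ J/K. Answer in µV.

2.56 µV

V_n = √(4kTRB)
4kTRB = 4 × 1.38×10⁻²³ × 300 × 5.00×10¹ × 7.91×10⁶ = 6.55×10⁻¹² V²
V_n = √(6.55×10⁻¹²) = 2.56×10⁻⁶ V = 2.56 µV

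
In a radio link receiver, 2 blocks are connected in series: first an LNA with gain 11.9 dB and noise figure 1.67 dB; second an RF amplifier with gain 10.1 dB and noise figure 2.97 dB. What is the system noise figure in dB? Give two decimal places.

1.85 dB

Convert to linear (a loss of L dB is a gain of −L dB): F_i = 10^(NF_i/10), G_i = 10^(G_i,dB/10)
  Stage 1: F_1 = 10^(1.67/10) = 1.469, G_1 = 10^(11.9/10) = 15.49
  Stage 2: F_2 = 10^(2.97/10) = 1.982, G_2 = 10^(10.1/10) = 10.23
Friis cascade:
  F = 1.469 + (1.982 − 1)/15.49 = 1.532
NF = 10 log₁₀(1.532) = 1.85 dB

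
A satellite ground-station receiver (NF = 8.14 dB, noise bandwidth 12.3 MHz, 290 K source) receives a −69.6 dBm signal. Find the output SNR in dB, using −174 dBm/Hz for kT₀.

Noise floor: N = −174 + 10 log₁₀(B) + NF
10 log₁₀(1.23×10⁷) = 70.9 dB
N = −174 + 70.9 + 8.14 = −94.96 dBm
SNR = P_sig − N = −69.6 − (−94.96) = 25.36 dB → 25.4 dB

25.4 dB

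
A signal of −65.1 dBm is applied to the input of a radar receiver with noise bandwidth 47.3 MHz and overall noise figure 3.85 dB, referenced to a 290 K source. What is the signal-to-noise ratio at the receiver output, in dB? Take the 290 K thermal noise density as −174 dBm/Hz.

28.3 dB

Noise floor: N = −174 + 10 log₁₀(B) + NF
10 log₁₀(4.73×10⁷) = 76.75 dB
N = −174 + 76.75 + 3.85 = −93.40 dBm
SNR = P_sig − N = −65.1 − (−93.40) = 28.30 dB → 28.3 dB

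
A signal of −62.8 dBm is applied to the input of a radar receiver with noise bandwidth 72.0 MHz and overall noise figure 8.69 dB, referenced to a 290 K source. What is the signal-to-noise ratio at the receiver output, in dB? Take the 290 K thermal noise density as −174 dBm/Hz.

Noise floor: N = −174 + 10 log₁₀(B) + NF
10 log₁₀(7.20×10⁷) = 78.57 dB
N = −174 + 78.57 + 8.69 = −86.74 dBm
SNR = P_sig − N = −62.8 − (−86.74) = 23.94 dB → 23.9 dB

23.9 dB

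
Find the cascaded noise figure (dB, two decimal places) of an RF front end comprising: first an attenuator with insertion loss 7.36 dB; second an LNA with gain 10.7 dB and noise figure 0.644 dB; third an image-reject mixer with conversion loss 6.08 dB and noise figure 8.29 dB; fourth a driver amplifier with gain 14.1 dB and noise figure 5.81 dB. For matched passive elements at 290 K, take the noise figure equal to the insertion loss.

11.54 dB

Convert to linear (a loss of L dB is a gain of −L dB): F_i = 10^(NF_i/10), G_i = 10^(G_i,dB/10)
  Stage 1: F_1 = 10^(7.36/10) = 5.445, G_1 = 10^(−7.36/10) = 0.1837
  Stage 2: F_2 = 10^(0.644/10) = 1.160, G_2 = 10^(10.7/10) = 11.75
  Stage 3: F_3 = 10^(8.29/10) = 6.745, G_3 = 10^(−6.08/10) = 0.2466
  Stage 4: F_4 = 10^(5.81/10) = 3.811, G_4 = 10^(14.1/10) = 25.70
Friis cascade:
  F = 5.445 + (1.160 − 1)/0.1837 + (6.745 − 1)/2.158 + (3.811 − 1)/0.5321 = 14.26
NF = 10 log₁₀(14.26) = 11.54 dB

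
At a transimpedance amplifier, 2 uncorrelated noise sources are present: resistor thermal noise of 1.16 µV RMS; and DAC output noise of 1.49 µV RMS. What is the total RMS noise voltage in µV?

1.89 µV

Uncorrelated sources add in power (mean-square): V_tot = √(ΣV_i²)
V_tot = √[(1.16×10⁻⁶)² + (1.49×10⁻⁶)²] = 1.89×10⁻⁶ V = 1.89 µV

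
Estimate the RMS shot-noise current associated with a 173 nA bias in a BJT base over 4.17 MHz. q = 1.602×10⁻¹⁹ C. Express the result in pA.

481 pA

I_n = √(2qI·B)
2qI·B = 2 × 1.602×10⁻¹⁹ × 1.73×10⁻⁷ × 4.17×10⁶ = 2.31×10⁻¹⁹ A²
I_n = √(2.31×10⁻¹⁹) = 4.81×10⁻¹⁰ A = 481 pA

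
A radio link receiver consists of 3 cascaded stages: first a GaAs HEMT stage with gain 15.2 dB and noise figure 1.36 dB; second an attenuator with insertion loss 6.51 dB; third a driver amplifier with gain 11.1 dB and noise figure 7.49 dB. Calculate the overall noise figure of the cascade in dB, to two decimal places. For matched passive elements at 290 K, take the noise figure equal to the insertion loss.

3.21 dB

Convert to linear (a loss of L dB is a gain of −L dB): F_i = 10^(NF_i/10), G_i = 10^(G_i,dB/10)
  Stage 1: F_1 = 10^(1.36/10) = 1.368, G_1 = 10^(15.2/10) = 33.11
  Stage 2: F_2 = 10^(6.51/10) = 4.477, G_2 = 10^(−6.51/10) = 0.2234
  Stage 3: F_3 = 10^(7.49/10) = 5.610, G_3 = 10^(11.1/10) = 12.88
Friis cascade:
  F = 1.368 + (4.477 − 1)/33.11 + (5.610 − 1)/7.396 = 2.096
NF = 10 log₁₀(2.096) = 3.21 dB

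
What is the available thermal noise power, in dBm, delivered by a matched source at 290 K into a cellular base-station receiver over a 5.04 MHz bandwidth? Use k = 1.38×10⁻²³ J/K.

−107.0 dBm

P_n = kTB = 1.38×10⁻²³ × 290 × 5.04×10⁶ = 2.02×10⁻¹⁴ W
In dBm: 10 log₁₀(2.02×10⁻¹⁴ / 10⁻³) = −107.0 dBm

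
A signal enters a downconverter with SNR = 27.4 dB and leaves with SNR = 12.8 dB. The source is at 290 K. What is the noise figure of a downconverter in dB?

14.6 dB

NF (dB) = SNR_in(dB) − SNR_out(dB) when the source is at T₀
NF = 27.4 − 12.8 = 14.6 dB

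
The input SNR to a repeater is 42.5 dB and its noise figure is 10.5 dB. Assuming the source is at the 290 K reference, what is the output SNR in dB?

32.0 dB

By definition F = SNR_in/SNR_out, so in dB: SNR_out = SNR_in − NF
SNR_out = 42.5 − 10.5 = 32.0 dB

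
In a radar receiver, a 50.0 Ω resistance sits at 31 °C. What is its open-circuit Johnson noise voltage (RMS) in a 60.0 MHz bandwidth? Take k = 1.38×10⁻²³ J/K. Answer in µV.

T = 31 °C + 273.15 = 304.15 K
V_n = √(4kTRB)
4kTRB = 4 × 1.38×10⁻²³ × 304.15 × 5.00×10¹ × 6.00×10⁷ = 5.04×10⁻¹¹ V²
V_n = √(5.04×10⁻¹¹) = 7.10×10⁻⁶ V = 7.10 µV

7.10 µV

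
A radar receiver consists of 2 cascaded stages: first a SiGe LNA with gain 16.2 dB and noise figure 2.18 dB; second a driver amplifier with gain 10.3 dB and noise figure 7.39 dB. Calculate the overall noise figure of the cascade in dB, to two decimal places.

Convert to linear (a loss of L dB is a gain of −L dB): F_i = 10^(NF_i/10), G_i = 10^(G_i,dB/10)
  Stage 1: F_1 = 10^(2.18/10) = 1.652, G_1 = 10^(16.2/10) = 41.69
  Stage 2: F_2 = 10^(7.39/10) = 5.483, G_2 = 10^(10.3/10) = 10.72
Friis cascade:
  F = 1.652 + (5.483 − 1)/41.69 = 1.759
NF = 10 log₁₀(1.759) = 2.45 dB

2.45 dB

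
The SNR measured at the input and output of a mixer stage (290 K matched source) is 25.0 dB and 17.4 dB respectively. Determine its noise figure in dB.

NF (dB) = SNR_in(dB) − SNR_out(dB) when the source is at T₀
NF = 25.0 − 17.4 = 7.6 dB

7.6 dB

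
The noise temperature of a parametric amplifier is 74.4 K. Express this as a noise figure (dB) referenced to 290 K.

0.992 dB

F = 1 + T_e/T₀ = 1 + 74.4/290 = 1.25655
NF = 10 log₁₀(1.25655) = 0.992 dB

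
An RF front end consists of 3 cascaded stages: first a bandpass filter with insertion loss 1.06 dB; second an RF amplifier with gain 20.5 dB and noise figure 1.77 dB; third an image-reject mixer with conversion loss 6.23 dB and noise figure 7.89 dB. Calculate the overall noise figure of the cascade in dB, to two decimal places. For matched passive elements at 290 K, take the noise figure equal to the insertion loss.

Convert to linear (a loss of L dB is a gain of −L dB): F_i = 10^(NF_i/10), G_i = 10^(G_i,dB/10)
  Stage 1: F_1 = 10^(1.06/10) = 1.276, G_1 = 10^(−1.06/10) = 0.7834
  Stage 2: F_2 = 10^(1.77/10) = 1.503, G_2 = 10^(20.5/10) = 112.2
  Stage 3: F_3 = 10^(7.89/10) = 6.152, G_3 = 10^(−6.23/10) = 0.2382
Friis cascade:
  F = 1.276 + (1.503 − 1)/0.7834 + (6.152 − 1)/87.90 = 1.977
NF = 10 log₁₀(1.977) = 2.96 dB

2.96 dB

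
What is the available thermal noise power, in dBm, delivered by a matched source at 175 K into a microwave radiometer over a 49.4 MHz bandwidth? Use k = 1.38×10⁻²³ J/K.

−99.2 dBm

P_n = kTB = 1.38×10⁻²³ × 175 × 4.94×10⁷ = 1.19×10⁻¹³ W
In dBm: 10 log₁₀(1.19×10⁻¹³ / 10⁻³) = −99.2 dBm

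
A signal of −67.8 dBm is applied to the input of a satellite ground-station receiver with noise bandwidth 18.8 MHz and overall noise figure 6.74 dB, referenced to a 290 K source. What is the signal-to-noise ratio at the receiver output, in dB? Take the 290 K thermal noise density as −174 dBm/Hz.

Noise floor: N = −174 + 10 log₁₀(B) + NF
10 log₁₀(1.88×10⁷) = 72.74 dB
N = −174 + 72.74 + 6.74 = −94.52 dBm
SNR = P_sig − N = −67.8 − (−94.52) = 26.72 dB → 26.7 dB

26.7 dB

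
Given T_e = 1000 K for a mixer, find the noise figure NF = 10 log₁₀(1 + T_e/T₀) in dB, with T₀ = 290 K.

6.48 dB

F = 1 + T_e/T₀ = 1 + 1000/290 = 4.44828
NF = 10 log₁₀(4.44828) = 6.48 dB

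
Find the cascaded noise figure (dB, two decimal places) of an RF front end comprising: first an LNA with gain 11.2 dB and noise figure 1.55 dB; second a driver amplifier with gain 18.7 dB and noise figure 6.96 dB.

Convert to linear (a loss of L dB is a gain of −L dB): F_i = 10^(NF_i/10), G_i = 10^(G_i,dB/10)
  Stage 1: F_1 = 10^(1.55/10) = 1.429, G_1 = 10^(11.2/10) = 13.18
  Stage 2: F_2 = 10^(6.96/10) = 4.966, G_2 = 10^(18.7/10) = 74.13
Friis cascade:
  F = 1.429 + (4.966 − 1)/13.18 = 1.730
NF = 10 log₁₀(1.730) = 2.38 dB

2.38 dB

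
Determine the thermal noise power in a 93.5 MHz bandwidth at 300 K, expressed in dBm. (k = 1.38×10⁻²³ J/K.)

−94.1 dBm

P_n = kTB = 1.38×10⁻²³ × 300 × 9.35×10⁷ = 3.87×10⁻¹³ W
In dBm: 10 log₁₀(3.87×10⁻¹³ / 10⁻³) = −94.1 dBm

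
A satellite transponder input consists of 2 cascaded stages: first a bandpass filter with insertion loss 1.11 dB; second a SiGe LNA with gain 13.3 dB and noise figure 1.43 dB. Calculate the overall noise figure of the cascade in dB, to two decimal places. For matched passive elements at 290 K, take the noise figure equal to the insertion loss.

2.54 dB

Convert to linear (a loss of L dB is a gain of −L dB): F_i = 10^(NF_i/10), G_i = 10^(G_i,dB/10)
  Stage 1: F_1 = 10^(1.11/10) = 1.291, G_1 = 10^(−1.11/10) = 0.7745
  Stage 2: F_2 = 10^(1.43/10) = 1.390, G_2 = 10^(13.3/10) = 21.38
Friis cascade:
  F = 1.291 + (1.390 − 1)/0.7745 = 1.795
NF = 10 log₁₀(1.795) = 2.54 dB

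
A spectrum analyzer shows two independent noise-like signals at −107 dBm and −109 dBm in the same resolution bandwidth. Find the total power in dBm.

Convert to linear, add, convert back:
P₁ = 2.00×10⁻¹⁴ W, P₂ = 1.26×10⁻¹⁴ W
P_tot = 3.25×10⁻¹⁴ W → 10 log₁₀(P_tot / 10⁻³) = −104.9 dBm

−104.9 dBm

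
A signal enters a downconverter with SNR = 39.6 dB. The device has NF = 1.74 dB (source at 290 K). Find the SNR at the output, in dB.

37.86 dB

By definition F = SNR_in/SNR_out, so in dB: SNR_out = SNR_in − NF
SNR_out = 39.6 − 1.74 = 37.86 dB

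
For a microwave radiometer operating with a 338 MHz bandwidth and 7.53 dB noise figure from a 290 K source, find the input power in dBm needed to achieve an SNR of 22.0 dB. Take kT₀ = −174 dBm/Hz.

Sensitivity = −174 + 10 log₁₀(B) + NF + SNR_min
= −174 + 85.29 + 7.53 + 22.0
= −59.18 dBm → −59.2 dBm

−59.2 dBm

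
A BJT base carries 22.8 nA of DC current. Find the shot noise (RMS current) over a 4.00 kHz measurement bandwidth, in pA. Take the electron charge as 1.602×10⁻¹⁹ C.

I_n = √(2qI·B)
2qI·B = 2 × 1.602×10⁻¹⁹ × 2.28×10⁻⁸ × 4.00×10³ = 2.92×10⁻²³ A²
I_n = √(2.92×10⁻²³) = 5.41×10⁻¹² A = 5.41 pA

5.41 pA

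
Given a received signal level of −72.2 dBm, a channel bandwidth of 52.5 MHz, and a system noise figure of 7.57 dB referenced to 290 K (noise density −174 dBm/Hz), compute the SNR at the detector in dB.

Noise floor: N = −174 + 10 log₁₀(B) + NF
10 log₁₀(5.25×10⁷) = 77.2 dB
N = −174 + 77.2 + 7.57 = −89.23 dBm
SNR = P_sig − N = −72.2 − (−89.23) = 17.03 dB → 17.0 dB

17.0 dB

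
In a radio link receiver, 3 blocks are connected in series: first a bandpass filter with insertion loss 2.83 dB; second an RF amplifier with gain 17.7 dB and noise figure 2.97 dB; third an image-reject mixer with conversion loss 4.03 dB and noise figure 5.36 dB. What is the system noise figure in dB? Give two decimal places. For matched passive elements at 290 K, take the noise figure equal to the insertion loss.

Convert to linear (a loss of L dB is a gain of −L dB): F_i = 10^(NF_i/10), G_i = 10^(G_i,dB/10)
  Stage 1: F_1 = 10^(2.83/10) = 1.919, G_1 = 10^(−2.83/10) = 0.5212
  Stage 2: F_2 = 10^(2.97/10) = 1.982, G_2 = 10^(17.7/10) = 58.88
  Stage 3: F_3 = 10^(5.36/10) = 3.436, G_3 = 10^(−4.03/10) = 0.3954
Friis cascade:
  F = 1.919 + (1.982 − 1)/0.5212 + (3.436 − 1)/30.69 = 3.881
NF = 10 log₁₀(3.881) = 5.89 dB

5.89 dB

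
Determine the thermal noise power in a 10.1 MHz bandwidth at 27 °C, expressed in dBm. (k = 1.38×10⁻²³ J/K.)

T = 27 °C + 273.15 = 300.15 K
P_n = kTB = 1.38×10⁻²³ × 300.15 × 1.01×10⁷ = 4.18×10⁻¹⁴ W
In dBm: 10 log₁₀(4.18×10⁻¹⁴ / 10⁻³) = −103.8 dBm

−103.8 dBm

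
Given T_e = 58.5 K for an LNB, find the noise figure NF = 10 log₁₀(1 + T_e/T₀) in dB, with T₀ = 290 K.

0.798 dB

F = 1 + T_e/T₀ = 1 + 58.5/290 = 1.20172
NF = 10 log₁₀(1.20172) = 0.798 dB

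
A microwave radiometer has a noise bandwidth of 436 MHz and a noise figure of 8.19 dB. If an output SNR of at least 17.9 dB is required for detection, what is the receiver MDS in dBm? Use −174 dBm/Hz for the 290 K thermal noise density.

−61.5 dBm

Sensitivity = −174 + 10 log₁₀(B) + NF + SNR_min
= −174 + 86.39 + 8.19 + 17.9
= −61.52 dBm → −61.5 dBm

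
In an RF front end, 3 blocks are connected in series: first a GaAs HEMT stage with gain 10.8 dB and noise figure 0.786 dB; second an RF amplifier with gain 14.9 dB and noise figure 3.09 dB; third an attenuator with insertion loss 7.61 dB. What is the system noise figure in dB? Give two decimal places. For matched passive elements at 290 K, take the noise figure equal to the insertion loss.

1.13 dB

Convert to linear (a loss of L dB is a gain of −L dB): F_i = 10^(NF_i/10), G_i = 10^(G_i,dB/10)
  Stage 1: F_1 = 10^(0.786/10) = 1.198, G_1 = 10^(10.8/10) = 12.02
  Stage 2: F_2 = 10^(3.09/10) = 2.037, G_2 = 10^(14.9/10) = 30.90
  Stage 3: F_3 = 10^(7.61/10) = 5.768, G_3 = 10^(−7.61/10) = 0.1734
Friis cascade:
  F = 1.198 + (2.037 − 1)/12.02 + (5.768 − 1)/371.5 = 1.297
NF = 10 log₁₀(1.297) = 1.13 dB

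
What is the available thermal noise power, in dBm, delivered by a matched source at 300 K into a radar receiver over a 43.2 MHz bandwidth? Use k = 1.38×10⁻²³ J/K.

−97.5 dBm

P_n = kTB = 1.38×10⁻²³ × 300 × 4.32×10⁷ = 1.79×10⁻¹³ W
In dBm: 10 log₁₀(1.79×10⁻¹³ / 10⁻³) = −97.5 dBm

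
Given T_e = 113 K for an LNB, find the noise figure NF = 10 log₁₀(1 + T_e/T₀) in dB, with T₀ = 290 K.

1.43 dB

F = 1 + T_e/T₀ = 1 + 113/290 = 1.38966
NF = 10 log₁₀(1.38966) = 1.43 dB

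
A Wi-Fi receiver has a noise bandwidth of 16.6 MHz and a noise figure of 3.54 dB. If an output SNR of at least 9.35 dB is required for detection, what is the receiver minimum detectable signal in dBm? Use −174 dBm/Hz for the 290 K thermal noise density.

Sensitivity = −174 + 10 log₁₀(B) + NF + SNR_min
= −174 + 72.2 + 3.54 + 9.35
= −88.91 dBm → −88.9 dBm

−88.9 dBm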